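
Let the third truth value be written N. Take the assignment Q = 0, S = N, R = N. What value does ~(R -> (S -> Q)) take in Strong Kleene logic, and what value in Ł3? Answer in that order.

In Strong Kleene logic: S -> Q = N -> 0 = N  [~N | 0]
R -> (S -> Q) = N -> N = N
~(R -> (S -> Q)) = ~N = N
In Ł3: S -> Q = N -> 0 = N  [min(1, 1−½+0)]
R -> (S -> Q) = N -> N = 1
~(R -> (S -> Q)) = ~1 = 0
They differ because Strong Kleene logic and Ł3 treat N differently under implication.

N; 0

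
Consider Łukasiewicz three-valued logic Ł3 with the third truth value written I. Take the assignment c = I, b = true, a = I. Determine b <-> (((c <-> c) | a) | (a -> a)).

c <-> c = I <-> I = true  [1 − |½−½|]
(c <-> c) | a = true | I = true
a -> a = I -> I = true
((c <-> c) | a) | (a -> a) = true | true = true
b <-> (((c <-> c) | a) | (a -> a)) = true <-> true = true

true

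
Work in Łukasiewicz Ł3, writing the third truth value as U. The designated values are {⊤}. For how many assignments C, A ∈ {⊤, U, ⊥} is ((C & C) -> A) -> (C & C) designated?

4

Designated under: (C=⊤, A=⊤); (C=⊤, A=U); (C=⊤, A=⊥); (C=U, A=⊥).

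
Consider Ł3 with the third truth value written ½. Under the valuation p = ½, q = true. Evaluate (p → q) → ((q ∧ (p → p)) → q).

true

p → q = ½ → true = true
p → p = ½ → ½ = true
q ∧ (p → p) = true ∧ true = true
(q ∧ (p → p)) → q = true → true = true
(p → q) → ((q ∧ (p → p)) → q) = true → true = true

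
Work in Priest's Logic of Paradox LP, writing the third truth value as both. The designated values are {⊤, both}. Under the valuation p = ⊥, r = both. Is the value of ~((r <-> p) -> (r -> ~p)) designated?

No

r <-> p = both <-> ⊥ = both
~p = ~⊥ = ⊤
r -> ~p = both -> ⊤ = ⊤  [~both | ⊤]
(r <-> p) -> (r -> ~p) = both -> ⊤ = ⊤
~((r <-> p) -> (r -> ~p)) = ~⊤ = ⊥
⊥ ∉ {⊤, both}.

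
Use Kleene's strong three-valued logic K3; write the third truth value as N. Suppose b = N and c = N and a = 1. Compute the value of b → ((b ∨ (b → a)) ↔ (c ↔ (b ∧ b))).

b → a = N → 1 = 1
b ∨ (b → a) = N ∨ 1 = 1
b ∧ b = N ∧ N = N
c ↔ (b ∧ b) = N ↔ N = N
(b ∨ (b → a)) ↔ (c ↔ (b ∧ b)) = 1 ↔ N = N
b → ((b ∨ (b → a)) ↔ (c ↔ (b ∧ b))) = N → N = N

N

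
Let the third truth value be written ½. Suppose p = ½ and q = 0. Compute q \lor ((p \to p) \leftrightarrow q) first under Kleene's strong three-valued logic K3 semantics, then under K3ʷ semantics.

In Kleene's strong three-valued logic K3: p \to p = ½ \to ½ = ½  [\lnot ½ \lor ½]
(p \to p) \leftrightarrow q = ½ \leftrightarrow 0 = ½
q \lor ((p \to p) \leftrightarrow q) = 0 \lor ½ = ½
In K3ʷ: p \to p = ½ \to ½ = ½  [any arg is the third value ⇒ result is the third value]
(p \to p) \leftrightarrow q = ½ \leftrightarrow 0 = ½
q \lor ((p \to p) \leftrightarrow q) = 0 \lor ½ = ½

½; ½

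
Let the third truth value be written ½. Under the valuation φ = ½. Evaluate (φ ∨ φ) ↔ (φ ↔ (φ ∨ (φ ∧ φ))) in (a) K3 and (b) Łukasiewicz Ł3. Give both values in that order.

½; ½

In K3: φ ∨ φ = ½ ∨ ½ = ½
φ ∧ φ = ½ ∧ ½ = ½
φ ∨ (φ ∧ φ) = ½ ∨ ½ = ½
φ ↔ (φ ∨ (φ ∧ φ)) = ½ ↔ ½ = ½
(φ ∨ φ) ↔ (φ ↔ (φ ∨ (φ ∧ φ))) = ½ ↔ ½ = ½
In Łukasiewicz Ł3: φ ∨ φ = ½ ∨ ½ = ½
φ ∧ φ = ½ ∧ ½ = ½
φ ∨ (φ ∧ φ) = ½ ∨ ½ = ½
φ ↔ (φ ∨ (φ ∧ φ)) = ½ ↔ ½ = 1  [1 − |½−½|]
(φ ∨ φ) ↔ (φ ↔ (φ ∨ (φ ∧ φ))) = ½ ↔ 1 = ½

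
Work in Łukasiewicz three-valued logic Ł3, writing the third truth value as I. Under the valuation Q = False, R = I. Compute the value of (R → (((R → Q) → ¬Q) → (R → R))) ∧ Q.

False

R → Q = I → False = I  [min(1, 1−½+0)]
¬Q = ¬False = True
(R → Q) → ¬Q = I → True = True
R → R = I → I = True
((R → Q) → ¬Q) → (R → R) = True → True = True
R → (((R → Q) → ¬Q) → (R → R)) = I → True = True
(R → (((R → Q) → ¬Q) → (R → R))) ∧ Q = True ∧ False = False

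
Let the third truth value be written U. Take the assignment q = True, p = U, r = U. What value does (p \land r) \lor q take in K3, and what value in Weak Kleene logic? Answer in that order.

In K3: p \land r = U \land U = U
(p \land r) \lor q = U \lor True = True
In Weak Kleene logic: p \land r = U \land U = U
(p \land r) \lor q = U \lor True = U
They differ because K3 and Weak Kleene logic treat U differently under the binary connectives.

True; U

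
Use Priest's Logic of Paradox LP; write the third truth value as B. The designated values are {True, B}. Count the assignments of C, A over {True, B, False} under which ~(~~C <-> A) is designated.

7

Of the 9 assignments, 7 give a value in {True, B}.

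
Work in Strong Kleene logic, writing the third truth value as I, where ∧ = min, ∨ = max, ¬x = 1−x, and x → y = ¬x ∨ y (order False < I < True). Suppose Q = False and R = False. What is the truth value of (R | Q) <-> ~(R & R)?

R | Q = False | False = False
R & R = False & False = False
~(R & R) = ~False = True
(R | Q) <-> ~(R & R) = False <-> True = False

False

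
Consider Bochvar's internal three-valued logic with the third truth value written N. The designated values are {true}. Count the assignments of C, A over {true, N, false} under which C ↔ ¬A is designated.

2

Designated under: (C=true, A=false); (C=false, A=true).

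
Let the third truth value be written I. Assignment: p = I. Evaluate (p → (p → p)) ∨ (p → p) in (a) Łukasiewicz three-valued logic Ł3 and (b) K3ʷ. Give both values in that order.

In Łukasiewicz three-valued logic Ł3: p → p = I → I = T
p → (p → p) = I → T = T
p → p = I → I = T
(p → (p → p)) ∨ (p → p) = T ∨ T = T
In K3ʷ: p → p = I → I = I  [any arg is the third value ⇒ result is the third value]
p → (p → p) = I → I = I
p → p = I → I = I
(p → (p → p)) ∨ (p → p) = I ∨ I = I
They differ because Łukasiewicz three-valued logic Ł3 and K3ʷ treat I differently under the binary connectives.

T; I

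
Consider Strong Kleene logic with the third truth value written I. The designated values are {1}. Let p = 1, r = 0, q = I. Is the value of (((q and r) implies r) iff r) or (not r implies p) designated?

q and r = I and 0 = 0
(q and r) implies r = 0 implies 0 = 1
((q and r) implies r) iff r = 1 iff 0 = 0
not r = not 0 = 1
not r implies p = 1 implies 1 = 1
(((q and r) implies r) iff r) or (not r implies p) = 0 or 1 = 1
1 ∈ {1}.

Yes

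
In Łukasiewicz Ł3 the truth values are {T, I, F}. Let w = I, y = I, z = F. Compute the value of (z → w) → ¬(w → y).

z → w = F → I = T  [min(1, 1−0+½)]
w → y = I → I = T
¬(w → y) = ¬T = F
(z → w) → ¬(w → y) = T → F = F

F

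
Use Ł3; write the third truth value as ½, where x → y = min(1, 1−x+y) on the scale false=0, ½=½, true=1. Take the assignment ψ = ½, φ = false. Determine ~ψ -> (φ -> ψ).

true

~ψ = ~½ = ½
φ -> ψ = false -> ½ = true
~ψ -> (φ -> ψ) = ½ -> true = true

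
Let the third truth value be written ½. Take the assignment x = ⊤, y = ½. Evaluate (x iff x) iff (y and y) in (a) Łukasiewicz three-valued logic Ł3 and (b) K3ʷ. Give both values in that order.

½; ½

In Łukasiewicz three-valued logic Ł3: x iff x = ⊤ iff ⊤ = ⊤
y and y = ½ and ½ = ½
(x iff x) iff (y and y) = ⊤ iff ½ = ½
In K3ʷ: x iff x = ⊤ iff ⊤ = ⊤
y and y = ½ and ½ = ½
(x iff x) iff (y and y) = ⊤ iff ½ = ½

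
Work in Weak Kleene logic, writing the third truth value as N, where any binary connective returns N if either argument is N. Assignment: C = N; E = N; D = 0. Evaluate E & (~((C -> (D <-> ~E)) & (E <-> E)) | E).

N

~E = ~N = N
D <-> ~E = 0 <-> N = N
C -> (D <-> ~E) = N -> N = N  [any arg is the third value ⇒ result is the third value]
E <-> E = N <-> N = N
(C -> (D <-> ~E)) & (E <-> E) = N & N = N
~((C -> (D <-> ~E)) & (E <-> E)) = ~N = N
~((C -> (D <-> ~E)) & (E <-> E)) | E = N | N = N
E & (~((C -> (D <-> ~E)) & (E <-> E)) | E) = N & N = N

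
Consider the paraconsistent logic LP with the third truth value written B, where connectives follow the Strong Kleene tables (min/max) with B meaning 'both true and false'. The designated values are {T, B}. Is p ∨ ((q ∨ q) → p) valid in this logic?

Countermodel: p=F, q=T gives F, which is not designated.

No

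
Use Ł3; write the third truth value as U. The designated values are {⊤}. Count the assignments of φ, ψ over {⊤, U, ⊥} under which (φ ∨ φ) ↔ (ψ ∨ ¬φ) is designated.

Designated under: (φ=⊤, ψ=⊤); (φ=U, ψ=U); (φ=U, ψ=⊥).

3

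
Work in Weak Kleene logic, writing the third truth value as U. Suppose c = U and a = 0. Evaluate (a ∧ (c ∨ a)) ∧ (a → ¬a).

c ∨ a = U ∨ 0 = U
a ∧ (c ∨ a) = 0 ∧ U = U
¬a = ¬0 = 1
a → ¬a = 0 → 1 = 1
(a ∧ (c ∨ a)) ∧ (a → ¬a) = U ∧ 1 = U

U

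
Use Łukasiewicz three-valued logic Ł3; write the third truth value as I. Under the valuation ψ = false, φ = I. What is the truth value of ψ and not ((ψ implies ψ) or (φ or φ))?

ψ implies ψ = false implies false = true
φ or φ = I or I = I
(ψ implies ψ) or (φ or φ) = true or I = true
not ((ψ implies ψ) or (φ or φ)) = not true = false
ψ and not ((ψ implies ψ) or (φ or φ)) = false and false = false

false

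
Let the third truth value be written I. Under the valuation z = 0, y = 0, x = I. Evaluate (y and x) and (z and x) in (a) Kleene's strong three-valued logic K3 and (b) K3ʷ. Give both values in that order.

In Kleene's strong three-valued logic K3: y and x = 0 and I = 0
z and x = 0 and I = 0
(y and x) and (z and x) = 0 and 0 = 0
In K3ʷ: y and x = 0 and I = I
z and x = 0 and I = I
(y and x) and (z and x) = I and I = I
They differ because Kleene's strong three-valued logic K3 and K3ʷ treat I differently under the binary connectives.

0; I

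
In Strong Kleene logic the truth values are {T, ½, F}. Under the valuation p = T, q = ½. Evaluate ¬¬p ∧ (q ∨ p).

T

¬p = ¬T = F
¬¬p = ¬F = T
q ∨ p = ½ ∨ T = T
¬¬p ∧ (q ∨ p) = T ∧ T = T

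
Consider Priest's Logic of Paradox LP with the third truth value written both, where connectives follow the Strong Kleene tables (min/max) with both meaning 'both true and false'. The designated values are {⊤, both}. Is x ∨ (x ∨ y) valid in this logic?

Countermodel: x=⊥, y=⊥ gives ⊥, which is not designated.

No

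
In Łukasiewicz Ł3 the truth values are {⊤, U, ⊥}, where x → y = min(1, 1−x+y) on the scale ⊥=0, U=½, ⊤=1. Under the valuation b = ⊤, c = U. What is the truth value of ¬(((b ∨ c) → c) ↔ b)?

b ∨ c = ⊤ ∨ U = ⊤
(b ∨ c) → c = ⊤ → U = U
((b ∨ c) → c) ↔ b = U ↔ ⊤ = U
¬(((b ∨ c) → c) ↔ b) = ¬U = U

U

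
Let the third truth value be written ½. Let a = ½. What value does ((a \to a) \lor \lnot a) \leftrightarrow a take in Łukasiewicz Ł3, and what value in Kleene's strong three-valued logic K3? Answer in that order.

In Łukasiewicz Ł3: a \to a = ½ \to ½ = True  [min(1, 1−½+½)]
\lnot a = \lnot ½ = ½
(a \to a) \lor \lnot a = True \lor ½ = True
((a \to a) \lor \lnot a) \leftrightarrow a = True \leftrightarrow ½ = ½
In Kleene's strong three-valued logic K3: a \to a = ½ \to ½ = ½  [\lnot ½ \lor ½]
\lnot a = \lnot ½ = ½
(a \to a) \lor \lnot a = ½ \lor ½ = ½
((a \to a) \lor \lnot a) \leftrightarrow a = ½ \leftrightarrow ½ = ½

½; ½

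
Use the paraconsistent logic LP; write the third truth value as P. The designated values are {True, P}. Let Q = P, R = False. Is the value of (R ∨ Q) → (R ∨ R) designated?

R ∨ Q = False ∨ P = P
R ∨ R = False ∨ False = False
(R ∨ Q) → (R ∨ R) = P → False = P  [¬P ∨ False]
P ∈ {True, P}.

Yes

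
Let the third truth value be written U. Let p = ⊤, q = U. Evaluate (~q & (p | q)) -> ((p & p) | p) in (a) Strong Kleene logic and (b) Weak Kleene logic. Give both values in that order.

In Strong Kleene logic: ~q = ~U = U
p | q = ⊤ | U = ⊤
~q & (p | q) = U & ⊤ = U
p & p = ⊤ & ⊤ = ⊤
(p & p) | p = ⊤ | ⊤ = ⊤
(~q & (p | q)) -> ((p & p) | p) = U -> ⊤ = ⊤  [~U | ⊤]
In Weak Kleene logic: ~q = ~U = U
p | q = ⊤ | U = U
~q & (p | q) = U & U = U
p & p = ⊤ & ⊤ = ⊤
(p & p) | p = ⊤ | ⊤ = ⊤
(~q & (p | q)) -> ((p & p) | p) = U -> ⊤ = U  [any arg is the third value ⇒ result is the third value]
They differ because Strong Kleene logic and Weak Kleene logic treat U differently under the binary connectives.

⊤; U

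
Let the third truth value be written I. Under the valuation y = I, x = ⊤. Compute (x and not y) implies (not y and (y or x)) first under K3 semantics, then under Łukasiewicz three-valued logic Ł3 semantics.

I; ⊤

In K3: not y = not I = I
x and not y = ⊤ and I = I
not y = not I = I
y or x = I or ⊤ = ⊤
not y and (y or x) = I and ⊤ = I
(x and not y) implies (not y and (y or x)) = I implies I = I
In Łukasiewicz three-valued logic Ł3: not y = not I = I
x and not y = ⊤ and I = I
not y = not I = I
y or x = I or ⊤ = ⊤
not y and (y or x) = I and ⊤ = I
(x and not y) implies (not y and (y or x)) = I implies I = ⊤
They differ because K3 and Łukasiewicz three-valued logic Ł3 treat I differently under implication.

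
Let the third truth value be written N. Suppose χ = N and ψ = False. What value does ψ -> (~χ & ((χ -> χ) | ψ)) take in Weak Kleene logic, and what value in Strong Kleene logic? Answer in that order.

In Weak Kleene logic: ~χ = ~N = N
χ -> χ = N -> N = N  [any arg is the third value ⇒ result is the third value]
(χ -> χ) | ψ = N | False = N
~χ & ((χ -> χ) | ψ) = N & N = N
ψ -> (~χ & ((χ -> χ) | ψ)) = False -> N = N
In Strong Kleene logic: ~χ = ~N = N
χ -> χ = N -> N = N  [~N | N]
(χ -> χ) | ψ = N | False = N
~χ & ((χ -> χ) | ψ) = N & N = N
ψ -> (~χ & ((χ -> χ) | ψ)) = False -> N = True
They differ because Weak Kleene logic and Strong Kleene logic treat N differently under the binary connectives.

N; True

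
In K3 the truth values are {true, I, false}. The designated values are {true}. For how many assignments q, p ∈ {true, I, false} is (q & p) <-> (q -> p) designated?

2

Designated under: (q=true, p=true); (q=true, p=false).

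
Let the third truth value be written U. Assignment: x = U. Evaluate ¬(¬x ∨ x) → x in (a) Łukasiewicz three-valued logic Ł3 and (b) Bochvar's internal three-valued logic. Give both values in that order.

true; U

In Łukasiewicz three-valued logic Ł3: ¬x = ¬U = U
¬x ∨ x = U ∨ U = U
¬(¬x ∨ x) = ¬U = U
¬(¬x ∨ x) → x = U → U = true  [min(1, 1−½+½)]
In Bochvar's internal three-valued logic: ¬x = ¬U = U
¬x ∨ x = U ∨ U = U
¬(¬x ∨ x) = ¬U = U
¬(¬x ∨ x) → x = U → U = U
They differ because Łukasiewicz three-valued logic Ł3 and Bochvar's internal three-valued logic treat U differently under the binary connectives.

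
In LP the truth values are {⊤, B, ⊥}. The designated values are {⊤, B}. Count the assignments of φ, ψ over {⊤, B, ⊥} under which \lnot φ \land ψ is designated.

Designated under: (φ=B, ψ=⊤); (φ=B, ψ=B); (φ=⊥, ψ=⊤); (φ=⊥, ψ=B).

4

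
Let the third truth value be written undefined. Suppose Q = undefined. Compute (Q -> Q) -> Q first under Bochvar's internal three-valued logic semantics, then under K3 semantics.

undefined; undefined

In Bochvar's internal three-valued logic: Q -> Q = undefined -> undefined = undefined  [any arg is the third value ⇒ result is the third value]
(Q -> Q) -> Q = undefined -> undefined = undefined
In K3: Q -> Q = undefined -> undefined = undefined  [~undefined | undefined]
(Q -> Q) -> Q = undefined -> undefined = undefined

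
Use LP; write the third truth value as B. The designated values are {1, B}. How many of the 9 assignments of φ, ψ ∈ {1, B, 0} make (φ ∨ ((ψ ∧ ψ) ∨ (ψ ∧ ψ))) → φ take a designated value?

8

Of the 9 assignments, 8 give a value in {1, B}.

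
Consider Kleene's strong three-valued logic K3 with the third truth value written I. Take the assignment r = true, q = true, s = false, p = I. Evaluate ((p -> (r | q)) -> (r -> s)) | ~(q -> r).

r | q = true | true = true
p -> (r | q) = I -> true = true
r -> s = true -> false = false
(p -> (r | q)) -> (r -> s) = true -> false = false
q -> r = true -> true = true
~(q -> r) = ~true = false
((p -> (r | q)) -> (r -> s)) | ~(q -> r) = false | false = false

false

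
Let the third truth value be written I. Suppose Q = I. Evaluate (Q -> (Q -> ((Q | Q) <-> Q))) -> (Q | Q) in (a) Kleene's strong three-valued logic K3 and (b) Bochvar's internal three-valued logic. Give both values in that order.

In Kleene's strong three-valued logic K3: Q | Q = I | I = I
(Q | Q) <-> Q = I <-> I = I
Q -> ((Q | Q) <-> Q) = I -> I = I  [~I | I]
Q -> (Q -> ((Q | Q) <-> Q)) = I -> I = I
Q | Q = I | I = I
(Q -> (Q -> ((Q | Q) <-> Q))) -> (Q | Q) = I -> I = I
In Bochvar's internal three-valued logic: Q | Q = I | I = I
(Q | Q) <-> Q = I <-> I = I
Q -> ((Q | Q) <-> Q) = I -> I = I  [any arg is the third value ⇒ result is the third value]
Q -> (Q -> ((Q | Q) <-> Q)) = I -> I = I
Q | Q = I | I = I
(Q -> (Q -> ((Q | Q) <-> Q))) -> (Q | Q) = I -> I = I

I; I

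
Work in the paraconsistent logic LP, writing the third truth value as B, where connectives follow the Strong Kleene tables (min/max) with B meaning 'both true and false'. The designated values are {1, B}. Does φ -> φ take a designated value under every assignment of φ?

Yes

Every assignment of φ over {1, B, 0} gives a value in {1, B}.
In particular, with φ=B: φ -> φ = B.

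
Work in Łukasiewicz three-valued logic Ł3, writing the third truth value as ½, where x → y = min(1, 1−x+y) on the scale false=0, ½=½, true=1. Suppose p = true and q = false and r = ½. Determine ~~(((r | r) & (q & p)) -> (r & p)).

r | r = ½ | ½ = ½
q & p = false & true = false
(r | r) & (q & p) = ½ & false = false
r & p = ½ & true = ½
((r | r) & (q & p)) -> (r & p) = false -> ½ = true  [min(1, 1−0+½)]
~(((r | r) & (q & p)) -> (r & p)) = ~true = false
~~(((r | r) & (q & p)) -> (r & p)) = ~false = true

true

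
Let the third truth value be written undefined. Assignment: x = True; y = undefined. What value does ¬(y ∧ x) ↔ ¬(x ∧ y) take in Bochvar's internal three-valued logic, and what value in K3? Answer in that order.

In Bochvar's internal three-valued logic: y ∧ x = undefined ∧ True = undefined
¬(y ∧ x) = ¬undefined = undefined
x ∧ y = True ∧ undefined = undefined
¬(x ∧ y) = ¬undefined = undefined
¬(y ∧ x) ↔ ¬(x ∧ y) = undefined ↔ undefined = undefined
In K3: y ∧ x = undefined ∧ True = undefined
¬(y ∧ x) = ¬undefined = undefined
x ∧ y = True ∧ undefined = undefined
¬(x ∧ y) = ¬undefined = undefined
¬(y ∧ x) ↔ ¬(x ∧ y) = undefined ↔ undefined = undefined

undefined; undefined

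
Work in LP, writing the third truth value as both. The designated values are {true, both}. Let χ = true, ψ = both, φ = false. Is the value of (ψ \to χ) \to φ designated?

ψ \to χ = both \to true = true  [\lnot both \lor true]
(ψ \to χ) \to φ = true \to false = false
false ∉ {true, both}.

No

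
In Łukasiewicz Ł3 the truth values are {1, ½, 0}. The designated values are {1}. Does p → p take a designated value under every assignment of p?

Yes

Every assignment of p over {1, ½, 0} gives a value in {1}.
In particular, with p=½: p → p = 1.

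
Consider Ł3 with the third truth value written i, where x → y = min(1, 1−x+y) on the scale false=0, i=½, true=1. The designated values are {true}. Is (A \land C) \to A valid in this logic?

Every assignment of A, C over {true, i, false} gives a value in {true}.
In particular, with A=i, C=i: (A \land C) \to A = true.

Yes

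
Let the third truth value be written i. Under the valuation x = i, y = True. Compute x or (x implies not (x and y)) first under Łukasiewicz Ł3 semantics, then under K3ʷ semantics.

True; i

In Łukasiewicz Ł3: x and y = i and True = i
not (x and y) = not i = i
x implies not (x and y) = i implies i = True  [min(1, 1−½+½)]
x or (x implies not (x and y)) = i or True = True
In K3ʷ: x and y = i and True = i
not (x and y) = not i = i
x implies not (x and y) = i implies i = i
x or (x implies not (x and y)) = i or i = i
They differ because Łukasiewicz Ł3 and K3ʷ treat i differently under the binary connectives.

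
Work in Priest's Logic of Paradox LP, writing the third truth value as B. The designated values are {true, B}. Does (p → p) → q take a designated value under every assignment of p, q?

No

Countermodel: p=true, q=false gives false, which is not designated.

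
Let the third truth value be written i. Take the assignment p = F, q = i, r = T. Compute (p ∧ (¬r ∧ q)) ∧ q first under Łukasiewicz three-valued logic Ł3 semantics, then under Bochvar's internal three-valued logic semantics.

In Łukasiewicz three-valued logic Ł3: ¬r = ¬T = F
¬r ∧ q = F ∧ i = F
p ∧ (¬r ∧ q) = F ∧ F = F
(p ∧ (¬r ∧ q)) ∧ q = F ∧ i = F
In Bochvar's internal three-valued logic: ¬r = ¬T = F
¬r ∧ q = F ∧ i = i
p ∧ (¬r ∧ q) = F ∧ i = i
(p ∧ (¬r ∧ q)) ∧ q = i ∧ i = i
They differ because Łukasiewicz three-valued logic Ł3 and Bochvar's internal three-valued logic treat i differently under the binary connectives.

F; i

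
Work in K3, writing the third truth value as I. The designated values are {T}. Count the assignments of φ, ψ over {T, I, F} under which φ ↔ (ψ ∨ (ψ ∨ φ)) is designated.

Designated under: (φ=T, ψ=T); (φ=T, ψ=I); (φ=T, ψ=F); (φ=F, ψ=F).

4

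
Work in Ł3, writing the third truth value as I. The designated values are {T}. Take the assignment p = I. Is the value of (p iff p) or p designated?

p iff p = I iff I = T  [1 − |½−½|]
(p iff p) or p = T or I = T
T ∈ {T}.

Yes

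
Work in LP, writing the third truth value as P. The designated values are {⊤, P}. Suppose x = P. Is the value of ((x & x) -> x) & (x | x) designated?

Yes

x & x = P & P = P
(x & x) -> x = P -> P = P  [~P | P]
x | x = P | P = P
((x & x) -> x) & (x | x) = P & P = P
P ∈ {⊤, P}.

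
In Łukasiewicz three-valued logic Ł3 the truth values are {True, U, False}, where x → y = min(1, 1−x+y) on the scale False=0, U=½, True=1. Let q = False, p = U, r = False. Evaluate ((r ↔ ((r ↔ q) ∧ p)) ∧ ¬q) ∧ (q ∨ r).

r ↔ q = False ↔ False = True
(r ↔ q) ∧ p = True ∧ U = U
r ↔ ((r ↔ q) ∧ p) = False ↔ U = U  [1 − |0−½|]
¬q = ¬False = True
(r ↔ ((r ↔ q) ∧ p)) ∧ ¬q = U ∧ True = U
q ∨ r = False ∨ False = False
((r ↔ ((r ↔ q) ∧ p)) ∧ ¬q) ∧ (q ∨ r) = U ∧ False = False

False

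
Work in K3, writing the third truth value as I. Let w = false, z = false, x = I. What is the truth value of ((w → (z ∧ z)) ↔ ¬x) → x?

I

z ∧ z = false ∧ false = false
w → (z ∧ z) = false → false = true
¬x = ¬I = I
(w → (z ∧ z)) ↔ ¬x = true ↔ I = I
((w → (z ∧ z)) ↔ ¬x) → x = I → I = I  [¬I ∨ I]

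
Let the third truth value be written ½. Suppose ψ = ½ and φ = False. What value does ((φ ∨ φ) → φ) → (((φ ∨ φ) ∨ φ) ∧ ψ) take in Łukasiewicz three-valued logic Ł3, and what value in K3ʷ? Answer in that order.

False; ½

In Łukasiewicz three-valued logic Ł3: φ ∨ φ = False ∨ False = False
(φ ∨ φ) → φ = False → False = True
φ ∨ φ = False ∨ False = False
(φ ∨ φ) ∨ φ = False ∨ False = False
((φ ∨ φ) ∨ φ) ∧ ψ = False ∧ ½ = False
((φ ∨ φ) → φ) → (((φ ∨ φ) ∨ φ) ∧ ψ) = True → False = False
In K3ʷ: φ ∨ φ = False ∨ False = False
(φ ∨ φ) → φ = False → False = True
φ ∨ φ = False ∨ False = False
(φ ∨ φ) ∨ φ = False ∨ False = False
((φ ∨ φ) ∨ φ) ∧ ψ = False ∧ ½ = ½
((φ ∨ φ) → φ) → (((φ ∨ φ) ∨ φ) ∧ ψ) = True → ½ = ½  [any arg is the third value ⇒ result is the third value]
They differ because Łukasiewicz three-valued logic Ł3 and K3ʷ treat ½ differently under the binary connectives.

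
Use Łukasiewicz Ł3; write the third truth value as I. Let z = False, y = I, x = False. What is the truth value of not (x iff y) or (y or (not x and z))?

I

x iff y = False iff I = I
not (x iff y) = not I = I
not x = not False = True
not x and z = True and False = False
y or (not x and z) = I or False = I
not (x iff y) or (y or (not x and z)) = I or I = I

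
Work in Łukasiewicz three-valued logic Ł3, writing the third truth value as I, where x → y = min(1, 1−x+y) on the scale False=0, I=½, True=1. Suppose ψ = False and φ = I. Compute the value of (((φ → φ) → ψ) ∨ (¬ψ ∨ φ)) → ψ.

False

φ → φ = I → I = True  [min(1, 1−½+½)]
(φ → φ) → ψ = True → False = False
¬ψ = ¬False = True
¬ψ ∨ φ = True ∨ I = True
((φ → φ) → ψ) ∨ (¬ψ ∨ φ) = False ∨ True = True
(((φ → φ) → ψ) ∨ (¬ψ ∨ φ)) → ψ = True → False = False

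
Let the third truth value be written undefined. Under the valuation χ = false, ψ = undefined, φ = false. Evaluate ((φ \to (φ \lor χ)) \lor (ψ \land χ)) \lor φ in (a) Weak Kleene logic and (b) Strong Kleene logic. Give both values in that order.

undefined; true

In Weak Kleene logic: φ \lor χ = false \lor false = false
φ \to (φ \lor χ) = false \to false = true
ψ \land χ = undefined \land false = undefined
(φ \to (φ \lor χ)) \lor (ψ \land χ) = true \lor undefined = undefined
((φ \to (φ \lor χ)) \lor (ψ \land χ)) \lor φ = undefined \lor false = undefined
In Strong Kleene logic: φ \lor χ = false \lor false = false
φ \to (φ \lor χ) = false \to false = true
ψ \land χ = undefined \land false = false
(φ \to (φ \lor χ)) \lor (ψ \land χ) = true \lor false = true
((φ \to (φ \lor χ)) \lor (ψ \land χ)) \lor φ = true \lor false = true
They differ because Weak Kleene logic and Strong Kleene logic treat undefined differently under the binary connectives.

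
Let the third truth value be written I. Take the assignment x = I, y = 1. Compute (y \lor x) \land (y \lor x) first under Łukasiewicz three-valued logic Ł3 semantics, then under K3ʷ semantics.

In Łukasiewicz three-valued logic Ł3: y \lor x = 1 \lor I = 1
y \lor x = 1 \lor I = 1
(y \lor x) \land (y \lor x) = 1 \land 1 = 1
In K3ʷ: y \lor x = 1 \lor I = I
y \lor x = 1 \lor I = I
(y \lor x) \land (y \lor x) = I \land I = I
They differ because Łukasiewicz three-valued logic Ł3 and K3ʷ treat I differently under the binary connectives.

1; I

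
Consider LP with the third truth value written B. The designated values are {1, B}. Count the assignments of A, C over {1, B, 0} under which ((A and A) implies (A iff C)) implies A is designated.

6

Of the 9 assignments, 6 give a value in {1, B}.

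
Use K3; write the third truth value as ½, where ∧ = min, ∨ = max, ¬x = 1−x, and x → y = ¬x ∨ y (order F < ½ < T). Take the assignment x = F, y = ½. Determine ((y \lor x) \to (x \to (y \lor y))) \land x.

y \lor x = ½ \lor F = ½
y \lor y = ½ \lor ½ = ½
x \to (y \lor y) = F \to ½ = T  [\lnot F \lor ½]
(y \lor x) \to (x \to (y \lor y)) = ½ \to T = T
((y \lor x) \to (x \to (y \lor y))) \land x = T \land F = F

F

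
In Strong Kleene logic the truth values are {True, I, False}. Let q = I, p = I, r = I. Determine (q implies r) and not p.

I

q implies r = I implies I = I  [not I or I]
not p = not I = I
(q implies r) and not p = I and I = I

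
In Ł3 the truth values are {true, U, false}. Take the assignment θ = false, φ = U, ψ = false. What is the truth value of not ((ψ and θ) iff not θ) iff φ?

U

ψ and θ = false and false = false
not θ = not false = true
(ψ and θ) iff not θ = false iff true = false
not ((ψ and θ) iff not θ) = not false = true
not ((ψ and θ) iff not θ) iff φ = true iff U = U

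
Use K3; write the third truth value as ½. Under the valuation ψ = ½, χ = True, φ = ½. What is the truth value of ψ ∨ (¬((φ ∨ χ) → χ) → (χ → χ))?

True

φ ∨ χ = ½ ∨ True = True
(φ ∨ χ) → χ = True → True = True
¬((φ ∨ χ) → χ) = ¬True = False
χ → χ = True → True = True
¬((φ ∨ χ) → χ) → (χ → χ) = False → True = True
ψ ∨ (¬((φ ∨ χ) → χ) → (χ → χ)) = ½ ∨ True = True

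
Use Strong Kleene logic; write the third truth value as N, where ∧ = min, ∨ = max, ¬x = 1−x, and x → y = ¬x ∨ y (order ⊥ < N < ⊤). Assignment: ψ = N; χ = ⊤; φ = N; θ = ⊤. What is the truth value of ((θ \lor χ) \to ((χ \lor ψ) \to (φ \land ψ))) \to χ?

θ \lor χ = ⊤ \lor ⊤ = ⊤
χ \lor ψ = ⊤ \lor N = ⊤
φ \land ψ = N \land N = N
(χ \lor ψ) \to (φ \land ψ) = ⊤ \to N = N  [\lnot ⊤ \lor N]
(θ \lor χ) \to ((χ \lor ψ) \to (φ \land ψ)) = ⊤ \to N = N
((θ \lor χ) \to ((χ \lor ψ) \to (φ \land ψ))) \to χ = N \to ⊤ = ⊤

⊤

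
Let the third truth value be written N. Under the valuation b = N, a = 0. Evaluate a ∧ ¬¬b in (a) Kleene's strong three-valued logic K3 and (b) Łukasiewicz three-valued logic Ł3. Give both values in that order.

In Kleene's strong three-valued logic K3: ¬b = ¬N = N
¬¬b = ¬N = N
a ∧ ¬¬b = 0 ∧ N = 0
In Łukasiewicz three-valued logic Ł3: ¬b = ¬N = N
¬¬b = ¬N = N
a ∧ ¬¬b = 0 ∧ N = 0

0; 0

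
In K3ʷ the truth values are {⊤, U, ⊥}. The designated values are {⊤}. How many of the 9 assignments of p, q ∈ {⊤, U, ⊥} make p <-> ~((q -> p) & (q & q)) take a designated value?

Designated under: (p=⊤, q=⊥).

1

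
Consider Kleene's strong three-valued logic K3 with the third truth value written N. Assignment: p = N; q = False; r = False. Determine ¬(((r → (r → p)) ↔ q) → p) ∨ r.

r → p = False → N = True  [¬False ∨ N]
r → (r → p) = False → True = True
(r → (r → p)) ↔ q = True ↔ False = False
((r → (r → p)) ↔ q) → p = False → N = True
¬(((r → (r → p)) ↔ q) → p) = ¬True = False
¬(((r → (r → p)) ↔ q) → p) ∨ r = False ∨ False = False

False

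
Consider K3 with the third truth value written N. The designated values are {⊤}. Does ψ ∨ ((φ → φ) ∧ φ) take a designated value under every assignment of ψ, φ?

No

Countermodel: ψ=N, φ=N gives N, which is not designated.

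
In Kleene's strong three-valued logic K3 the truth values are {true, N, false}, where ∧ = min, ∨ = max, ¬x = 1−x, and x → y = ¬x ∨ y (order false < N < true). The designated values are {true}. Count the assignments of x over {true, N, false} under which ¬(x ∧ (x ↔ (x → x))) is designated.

1

x=true: false ·
x=N: N ·
x=false: true ✓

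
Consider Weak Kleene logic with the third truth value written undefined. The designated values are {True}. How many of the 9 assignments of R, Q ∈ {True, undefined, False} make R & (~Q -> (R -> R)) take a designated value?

2

Designated under: (R=True, Q=True); (R=True, Q=False).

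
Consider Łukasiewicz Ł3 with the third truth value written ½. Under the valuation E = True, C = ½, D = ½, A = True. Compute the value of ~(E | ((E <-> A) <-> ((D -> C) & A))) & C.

E <-> A = True <-> True = True
D -> C = ½ -> ½ = True  [min(1, 1−½+½)]
(D -> C) & A = True & True = True
(E <-> A) <-> ((D -> C) & A) = True <-> True = True
E | ((E <-> A) <-> ((D -> C) & A)) = True | True = True
~(E | ((E <-> A) <-> ((D -> C) & A))) = ~True = False
~(E | ((E <-> A) <-> ((D -> C) & A))) & C = False & ½ = False

False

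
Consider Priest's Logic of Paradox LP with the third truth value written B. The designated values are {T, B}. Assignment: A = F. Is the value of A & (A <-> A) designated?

A <-> A = F <-> F = T
A & (A <-> A) = F & T = F
F ∉ {T, B}.

No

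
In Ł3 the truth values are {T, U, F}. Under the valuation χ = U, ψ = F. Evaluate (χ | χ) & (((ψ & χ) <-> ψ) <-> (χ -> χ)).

U

χ | χ = U | U = U
ψ & χ = F & U = F
(ψ & χ) <-> ψ = F <-> F = T
χ -> χ = U -> U = T  [min(1, 1−½+½)]
((ψ & χ) <-> ψ) <-> (χ -> χ) = T <-> T = T
(χ | χ) & (((ψ & χ) <-> ψ) <-> (χ -> χ)) = U & T = U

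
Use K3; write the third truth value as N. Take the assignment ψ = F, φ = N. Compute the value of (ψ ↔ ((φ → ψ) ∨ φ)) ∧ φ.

φ → ψ = N → F = N
(φ → ψ) ∨ φ = N ∨ N = N
ψ ↔ ((φ → ψ) ∨ φ) = F ↔ N = N
(ψ ↔ ((φ → ψ) ∨ φ)) ∧ φ = N ∧ N = N

N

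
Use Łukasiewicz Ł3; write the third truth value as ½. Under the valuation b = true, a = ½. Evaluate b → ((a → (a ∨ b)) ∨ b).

a ∨ b = ½ ∨ true = true
a → (a ∨ b) = ½ → true = true  [min(1, 1−½+1)]
(a → (a ∨ b)) ∨ b = true ∨ true = true
b → ((a → (a ∨ b)) ∨ b) = true → true = true

true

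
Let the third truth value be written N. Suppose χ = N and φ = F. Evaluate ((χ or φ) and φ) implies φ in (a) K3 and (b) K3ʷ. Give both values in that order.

In K3: χ or φ = N or F = N
(χ or φ) and φ = N and F = F
((χ or φ) and φ) implies φ = F implies F = T
In K3ʷ: χ or φ = N or F = N
(χ or φ) and φ = N and F = N
((χ or φ) and φ) implies φ = N implies F = N  [any arg is the third value ⇒ result is the third value]
They differ because K3 and K3ʷ treat N differently under the binary connectives.

T; N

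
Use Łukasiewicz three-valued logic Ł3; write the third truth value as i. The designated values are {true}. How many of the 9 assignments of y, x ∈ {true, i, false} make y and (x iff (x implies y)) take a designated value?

Designated under: (y=true, x=true).

1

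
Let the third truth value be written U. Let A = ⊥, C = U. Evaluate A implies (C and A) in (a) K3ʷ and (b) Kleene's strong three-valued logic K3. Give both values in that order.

In K3ʷ: C and A = U and ⊥ = U
A implies (C and A) = ⊥ implies U = U
In Kleene's strong three-valued logic K3: C and A = U and ⊥ = ⊥
A implies (C and A) = ⊥ implies ⊥ = ⊤
They differ because K3ʷ and Kleene's strong three-valued logic K3 treat U differently under the binary connectives.

U; ⊤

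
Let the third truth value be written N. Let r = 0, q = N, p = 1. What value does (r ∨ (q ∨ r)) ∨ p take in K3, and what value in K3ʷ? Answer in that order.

In K3: q ∨ r = N ∨ 0 = N
r ∨ (q ∨ r) = 0 ∨ N = N
(r ∨ (q ∨ r)) ∨ p = N ∨ 1 = 1
In K3ʷ: q ∨ r = N ∨ 0 = N
r ∨ (q ∨ r) = 0 ∨ N = N
(r ∨ (q ∨ r)) ∨ p = N ∨ 1 = N
They differ because K3 and K3ʷ treat N differently under the binary connectives.

1; N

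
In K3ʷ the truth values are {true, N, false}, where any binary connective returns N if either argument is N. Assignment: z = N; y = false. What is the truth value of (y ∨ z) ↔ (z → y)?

y ∨ z = false ∨ N = N
z → y = N → false = N  [any arg is the third value ⇒ result is the third value]
(y ∨ z) ↔ (z → y) = N ↔ N = N

N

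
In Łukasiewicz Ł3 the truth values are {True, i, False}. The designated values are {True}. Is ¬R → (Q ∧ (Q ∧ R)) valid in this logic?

Countermodel: R=i, Q=False gives i, which is not designated.

No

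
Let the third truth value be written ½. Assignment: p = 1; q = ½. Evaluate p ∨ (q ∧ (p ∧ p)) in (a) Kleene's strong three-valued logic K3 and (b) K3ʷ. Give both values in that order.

In Kleene's strong three-valued logic K3: p ∧ p = 1 ∧ 1 = 1
q ∧ (p ∧ p) = ½ ∧ 1 = ½
p ∨ (q ∧ (p ∧ p)) = 1 ∨ ½ = 1
In K3ʷ: p ∧ p = 1 ∧ 1 = 1
q ∧ (p ∧ p) = ½ ∧ 1 = ½
p ∨ (q ∧ (p ∧ p)) = 1 ∨ ½ = ½
They differ because Kleene's strong three-valued logic K3 and K3ʷ treat ½ differently under the binary connectives.

1; ½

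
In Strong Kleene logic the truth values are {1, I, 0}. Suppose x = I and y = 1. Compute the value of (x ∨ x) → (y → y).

x ∨ x = I ∨ I = I
y → y = 1 → 1 = 1
(x ∨ x) → (y → y) = I → 1 = 1  [¬I ∨ 1]

1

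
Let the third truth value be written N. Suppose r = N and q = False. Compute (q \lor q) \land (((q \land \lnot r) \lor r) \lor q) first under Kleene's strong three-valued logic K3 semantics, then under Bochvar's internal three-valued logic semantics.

In Kleene's strong three-valued logic K3: q \lor q = False \lor False = False
\lnot r = \lnot N = N
q \land \lnot r = False \land N = False
(q \land \lnot r) \lor r = False \lor N = N
((q \land \lnot r) \lor r) \lor q = N \lor False = N
(q \lor q) \land (((q \land \lnot r) \lor r) \lor q) = False \land N = False
In Bochvar's internal three-valued logic: q \lor q = False \lor False = False
\lnot r = \lnot N = N
q \land \lnot r = False \land N = N
(q \land \lnot r) \lor r = N \lor N = N
((q \land \lnot r) \lor r) \lor q = N \lor False = N
(q \lor q) \land (((q \land \lnot r) \lor r) \lor q) = False \land N = N
They differ because Kleene's strong three-valued logic K3 and Bochvar's internal three-valued logic treat N differently under the binary connectives.

False; N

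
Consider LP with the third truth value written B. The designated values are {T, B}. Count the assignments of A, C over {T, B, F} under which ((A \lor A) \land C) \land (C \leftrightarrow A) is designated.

4

Designated under: (A=T, C=T); (A=T, C=B); (A=B, C=T); (A=B, C=B).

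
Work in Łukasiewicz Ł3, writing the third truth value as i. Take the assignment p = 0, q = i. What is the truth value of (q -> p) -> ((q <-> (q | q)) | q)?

1

q -> p = i -> 0 = i
q | q = i | i = i
q <-> (q | q) = i <-> i = 1
(q <-> (q | q)) | q = 1 | i = 1
(q -> p) -> ((q <-> (q | q)) | q) = i -> 1 = 1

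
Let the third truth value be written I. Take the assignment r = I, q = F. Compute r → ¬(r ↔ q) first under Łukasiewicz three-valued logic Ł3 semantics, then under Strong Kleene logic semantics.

In Łukasiewicz three-valued logic Ł3: r ↔ q = I ↔ F = I  [1 − |½−0|]
¬(r ↔ q) = ¬I = I
r → ¬(r ↔ q) = I → I = T
In Strong Kleene logic: r ↔ q = I ↔ F = I
¬(r ↔ q) = ¬I = I
r → ¬(r ↔ q) = I → I = I
They differ because Łukasiewicz three-valued logic Ł3 and Strong Kleene logic treat I differently under implication.

T; I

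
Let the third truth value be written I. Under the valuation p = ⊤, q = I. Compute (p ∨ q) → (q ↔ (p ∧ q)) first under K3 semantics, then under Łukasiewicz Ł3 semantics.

I; ⊤

In K3: p ∨ q = ⊤ ∨ I = ⊤
p ∧ q = ⊤ ∧ I = I
q ↔ (p ∧ q) = I ↔ I = I
(p ∨ q) → (q ↔ (p ∧ q)) = ⊤ → I = I  [¬⊤ ∨ I]
In Łukasiewicz Ł3: p ∨ q = ⊤ ∨ I = ⊤
p ∧ q = ⊤ ∧ I = I
q ↔ (p ∧ q) = I ↔ I = ⊤  [1 − |½−½|]
(p ∨ q) → (q ↔ (p ∧ q)) = ⊤ → ⊤ = ⊤
They differ because K3 and Łukasiewicz Ł3 treat I differently under implication.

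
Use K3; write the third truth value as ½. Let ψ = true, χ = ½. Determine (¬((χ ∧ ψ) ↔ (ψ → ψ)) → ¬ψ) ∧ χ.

½

χ ∧ ψ = ½ ∧ true = ½
ψ → ψ = true → true = true
(χ ∧ ψ) ↔ (ψ → ψ) = ½ ↔ true = ½
¬((χ ∧ ψ) ↔ (ψ → ψ)) = ¬½ = ½
¬ψ = ¬true = false
¬((χ ∧ ψ) ↔ (ψ → ψ)) → ¬ψ = ½ → false = ½  [¬½ ∨ false]
(¬((χ ∧ ψ) ↔ (ψ → ψ)) → ¬ψ) ∧ χ = ½ ∧ ½ = ½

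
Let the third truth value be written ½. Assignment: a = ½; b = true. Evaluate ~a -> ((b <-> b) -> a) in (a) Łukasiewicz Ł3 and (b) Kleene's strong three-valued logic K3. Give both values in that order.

true; ½

In Łukasiewicz Ł3: ~a = ~½ = ½
b <-> b = true <-> true = true
(b <-> b) -> a = true -> ½ = ½  [min(1, 1−1+½)]
~a -> ((b <-> b) -> a) = ½ -> ½ = true
In Kleene's strong three-valued logic K3: ~a = ~½ = ½
b <-> b = true <-> true = true
(b <-> b) -> a = true -> ½ = ½  [~true | ½]
~a -> ((b <-> b) -> a) = ½ -> ½ = ½
They differ because Łukasiewicz Ł3 and Kleene's strong three-valued logic K3 treat ½ differently under implication.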